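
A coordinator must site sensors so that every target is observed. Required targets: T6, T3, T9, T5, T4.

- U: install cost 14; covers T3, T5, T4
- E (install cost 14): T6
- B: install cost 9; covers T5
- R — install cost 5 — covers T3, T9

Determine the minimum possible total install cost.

Choose U, E, and R: together they cover T6, T3, T9, T5, T4 — every target.
Total install cost: 14 + 14 + 5 = 33.

33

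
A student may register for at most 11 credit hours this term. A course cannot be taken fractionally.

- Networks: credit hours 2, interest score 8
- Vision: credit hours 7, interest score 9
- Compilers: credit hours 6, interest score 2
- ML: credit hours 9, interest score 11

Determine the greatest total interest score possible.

19

Allowing fractional choices, the relaxed optimum would be about 19.4, but courses are indivisible.
Networks + Vision: credit hours 2 + 7 = 9 ≤ 11, interest score 8 + 9 = 17.
Networks + ML: credit hours 2 + 9 = 11 ≤ 11, interest score 8 + 11 = 19.
Best is Networks and ML with total interest score 19.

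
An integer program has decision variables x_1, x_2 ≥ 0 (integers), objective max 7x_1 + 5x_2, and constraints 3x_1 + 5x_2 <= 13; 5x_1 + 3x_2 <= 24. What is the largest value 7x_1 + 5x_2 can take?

28

The continuous relaxation peaks at (4.33, 0) with value 30.33; rounding to a feasible lattice point costs some objective.
(x_1,x_2)=(4,0) is feasible, giving 28.
(x_1,x_2)=(3,0) is feasible, giving 21.
Maximum is 28 at (x_1,x_2)=(4,0).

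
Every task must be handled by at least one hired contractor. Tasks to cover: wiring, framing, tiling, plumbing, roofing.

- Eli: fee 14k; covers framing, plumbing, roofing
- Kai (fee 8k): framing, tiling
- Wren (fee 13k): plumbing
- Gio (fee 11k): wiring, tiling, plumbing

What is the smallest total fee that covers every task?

This is a weighted set-cover instance.
Choose Eli and Gio: together they cover wiring, framing, tiling, plumbing, roofing — every task.
Total fee: 14 + 11 = 25.
No cover costs less than 25.

25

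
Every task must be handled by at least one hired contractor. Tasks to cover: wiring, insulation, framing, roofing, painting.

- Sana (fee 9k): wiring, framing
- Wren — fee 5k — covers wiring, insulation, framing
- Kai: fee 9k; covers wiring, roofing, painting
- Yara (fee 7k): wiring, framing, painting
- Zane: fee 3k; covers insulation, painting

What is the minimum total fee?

14

Choose Wren and Kai: together they cover wiring, insulation, framing, roofing, painting — every task.
Total fee: 5 + 9 = 14.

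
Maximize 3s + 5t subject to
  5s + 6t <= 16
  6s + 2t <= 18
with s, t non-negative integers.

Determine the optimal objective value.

11

(s,t)=(2,1) is feasible, giving 11.
(s,t)=(0,2) is feasible, giving 10.
(s,t)=(3,0) is feasible, giving 9.
The best lattice point is (2,1), giving 11.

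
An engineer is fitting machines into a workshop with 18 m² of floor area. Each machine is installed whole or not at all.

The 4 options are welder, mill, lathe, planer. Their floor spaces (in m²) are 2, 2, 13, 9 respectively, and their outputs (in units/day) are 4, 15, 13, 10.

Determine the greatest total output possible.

32

This is an integer program with binary decision variables.
welder + mill + planer: floor space 2 + 2 + 9 = 13 ≤ 18, output 4 + 15 + 10 = 29.
mill + lathe: floor space 2 + 13 = 15 ≤ 18, output 15 + 13 = 28.
welder + mill + lathe: floor space 2 + 2 + 13 = 17 ≤ 18, output 4 + 15 + 13 = 32.
Best is welder, mill, and lathe with total output 32.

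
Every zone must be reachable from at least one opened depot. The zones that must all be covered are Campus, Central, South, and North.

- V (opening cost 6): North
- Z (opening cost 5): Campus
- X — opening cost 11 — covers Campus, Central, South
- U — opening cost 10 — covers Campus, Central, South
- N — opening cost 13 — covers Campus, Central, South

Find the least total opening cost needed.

This is an integer covering problem.
Choose V and U: together they cover Campus, Central, South, North — every zone.
Total opening cost: 6 + 10 = 16.
No cover costs less than 16.

16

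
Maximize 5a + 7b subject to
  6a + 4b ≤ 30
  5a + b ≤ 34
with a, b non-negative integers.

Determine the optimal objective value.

(a,b)=(0,7): 6·0+4·7=28≤30, 5·0+1·7=7≤34, objective 49.
(a,b)=(1,6): 6·1+4·6=30≤30, 5·1+1·6=11≤34, objective 47.
(a,b)=(0,6): 6·0+4·6=24≤30, 5·0+1·6=6≤34, objective 42.
The best lattice point is (0,7), giving 49.

49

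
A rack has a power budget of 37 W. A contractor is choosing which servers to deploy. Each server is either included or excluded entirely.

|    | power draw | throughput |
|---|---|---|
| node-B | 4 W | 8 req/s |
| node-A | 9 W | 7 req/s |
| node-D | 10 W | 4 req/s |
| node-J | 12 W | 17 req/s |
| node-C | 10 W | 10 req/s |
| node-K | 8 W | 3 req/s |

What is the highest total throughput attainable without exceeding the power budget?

node-B + node-A + node-J + node-C: power draw 4 + 9 + 12 + 10 = 35 ≤ 37, throughput 8 + 7 + 17 + 10 = 42.
node-B + node-J + node-C + node-K: power draw 4 + 12 + 10 + 8 = 34 ≤ 37, throughput 8 + 17 + 10 + 3 = 38.
node-B + node-D + node-J + node-C: power draw 4 + 10 + 12 + 10 = 36 ≤ 37, throughput 8 + 4 + 17 + 10 = 39.
Best is node-B, node-A, node-J, and node-C with total throughput 42.

42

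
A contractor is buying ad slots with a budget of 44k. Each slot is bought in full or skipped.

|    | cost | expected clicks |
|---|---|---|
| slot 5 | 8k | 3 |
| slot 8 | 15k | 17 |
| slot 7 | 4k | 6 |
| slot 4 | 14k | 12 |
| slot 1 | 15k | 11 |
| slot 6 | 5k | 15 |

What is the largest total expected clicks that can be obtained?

Allowing fractional choices, the relaxed optimum would be about 54.4, but ad slots are indivisible.
slot 8 + slot 7 + slot 1 + slot 6: cost 15 + 4 + 15 + 5 = 39 ≤ 44, expected clicks 17 + 6 + 11 + 15 = 49.
slot 8 + slot 7 + slot 4 + slot 6: cost 15 + 4 + 14 + 5 = 38 ≤ 44, expected clicks 17 + 6 + 12 + 15 = 50.
Best is slot 8, slot 7, slot 4, and slot 6 with total expected clicks 50.

50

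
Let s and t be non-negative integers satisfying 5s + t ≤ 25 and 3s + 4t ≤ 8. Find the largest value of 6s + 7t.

Relaxing integrality, the LP optimum is 16.00 at (s,t) = (2.67, 0), which is not an integer point.
(s,t)=(0,2): 5·0+1·2=2≤25, 3·0+4·2=8≤8, objective 14.
(s,t)=(1,1): 5·1+1·1=6≤25, 3·1+4·1=7≤8, objective 13.
Maximum is 14 at (s,t)=(0,2).

14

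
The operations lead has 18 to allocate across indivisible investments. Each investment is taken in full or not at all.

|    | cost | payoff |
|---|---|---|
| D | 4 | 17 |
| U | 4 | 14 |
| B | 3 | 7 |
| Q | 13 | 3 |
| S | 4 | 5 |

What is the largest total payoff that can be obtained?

This is a 0-1 knapsack instance.
D + U + B: cost 4 + 4 + 3 = 11 ≤ 18, payoff 17 + 14 + 7 = 38.
D + U + S: cost 4 + 4 + 4 = 12 ≤ 18, payoff 17 + 14 + 5 = 36.
D + U + B + S: cost 4 + 4 + 3 + 4 = 15 ≤ 18, payoff 17 + 14 + 7 + 5 = 43.
Best is D, U, B, and S with total payoff 43.

43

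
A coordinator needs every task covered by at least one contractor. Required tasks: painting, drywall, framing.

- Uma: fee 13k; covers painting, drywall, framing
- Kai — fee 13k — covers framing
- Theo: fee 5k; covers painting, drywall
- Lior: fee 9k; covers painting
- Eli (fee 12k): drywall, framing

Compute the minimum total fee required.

The greedy cost-per-new-task heuristic would pick Theo and Eli for 17, but a cheaper cover exists.
Uma alone covers painting, drywall, framing — every task.
Total fee: 13.
No cover costs less than 13.

13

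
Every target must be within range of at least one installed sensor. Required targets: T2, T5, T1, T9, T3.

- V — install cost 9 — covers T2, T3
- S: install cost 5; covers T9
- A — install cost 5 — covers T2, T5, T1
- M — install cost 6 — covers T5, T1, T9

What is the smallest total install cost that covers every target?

The greedy cost-per-new-target heuristic would pick A, S, and V for 19, but a cheaper cover exists.
Choose V and M: together they cover T2, T5, T1, T9, T3 — every target.
Total install cost: 9 + 6 = 15.
No cover costs less than 15.

15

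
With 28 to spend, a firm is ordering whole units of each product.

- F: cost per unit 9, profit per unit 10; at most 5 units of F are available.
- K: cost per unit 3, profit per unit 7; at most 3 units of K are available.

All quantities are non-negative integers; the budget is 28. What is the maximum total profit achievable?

41

K has the best ratio (7/3); taking only K gives at most 3×7 = 21 (stopped by the supply cap of 3).
Mixing does better — 2×F and 3×K: cost 27 ≤ 28, profit 2·10 + 3·7 = 41.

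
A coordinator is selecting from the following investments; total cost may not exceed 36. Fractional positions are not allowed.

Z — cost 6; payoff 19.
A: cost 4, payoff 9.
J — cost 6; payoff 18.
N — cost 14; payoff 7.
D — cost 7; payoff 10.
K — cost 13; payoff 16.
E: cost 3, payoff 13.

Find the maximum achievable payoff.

76

Z + A + J + D + K: cost 6 + 4 + 6 + 7 + 13 = 36 ≤ 36, payoff 19 + 9 + 18 + 10 + 16 = 72.
Z + A + J + K + E: cost 6 + 4 + 6 + 13 + 3 = 32 ≤ 36, payoff 19 + 9 + 18 + 16 + 13 = 75.
Z + J + D + K + E: cost 6 + 6 + 7 + 13 + 3 = 35 ≤ 36, payoff 19 + 18 + 10 + 16 + 13 = 76.
Best is Z, J, D, K, and E with total payoff 76.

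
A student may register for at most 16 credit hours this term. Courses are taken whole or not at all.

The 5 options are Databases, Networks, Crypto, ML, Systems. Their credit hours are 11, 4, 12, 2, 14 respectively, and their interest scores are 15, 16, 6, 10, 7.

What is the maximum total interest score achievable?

31

Databases + Networks: credit hours 11 + 4 = 15 ≤ 16, interest score 15 + 16 = 31.
Networks + ML: credit hours 4 + 2 = 6 ≤ 16, interest score 16 + 10 = 26.
Databases + ML: credit hours 11 + 2 = 13 ≤ 16, interest score 15 + 10 = 25.
Best is Databases and Networks with total interest score 31.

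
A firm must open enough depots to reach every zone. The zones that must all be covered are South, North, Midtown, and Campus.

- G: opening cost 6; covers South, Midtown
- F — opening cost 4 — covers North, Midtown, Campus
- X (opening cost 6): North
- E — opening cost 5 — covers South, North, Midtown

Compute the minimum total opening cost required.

Choose F and E: together they cover South, North, Midtown, Campus — every zone.
Total opening cost: 4 + 5 = 9.
No cover costs less than 9.

9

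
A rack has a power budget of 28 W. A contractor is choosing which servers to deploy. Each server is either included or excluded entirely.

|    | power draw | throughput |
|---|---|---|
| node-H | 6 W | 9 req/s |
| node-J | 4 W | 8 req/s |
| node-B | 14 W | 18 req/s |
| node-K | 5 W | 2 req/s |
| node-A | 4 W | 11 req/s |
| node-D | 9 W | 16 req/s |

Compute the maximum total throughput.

Treat it as a binary knapsack problem.
Allowing fractional choices, the relaxed optimum would be about 50.4, but servers are indivisible.
node-H + node-J + node-K + node-A + node-D: power draw 6 + 4 + 5 + 4 + 9 = 28 ≤ 28, throughput 9 + 8 + 2 + 11 + 16 = 46.
node-H + node-J + node-B + node-A: power draw 6 + 4 + 14 + 4 = 28 ≤ 28, throughput 9 + 8 + 18 + 11 = 46.
The maximum throughput is 46; one optimal choice is node-H, node-J, node-B, and node-A.

46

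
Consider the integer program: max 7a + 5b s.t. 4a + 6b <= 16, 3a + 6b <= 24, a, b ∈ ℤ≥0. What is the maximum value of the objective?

28

(a,b)=(4,0): 4·4+6·0=16≤16, 3·4+6·0=12≤24, objective 28.
(a,b)=(3,0): 4·3+6·0=12≤16, 3·3+6·0=9≤24, objective 21.
Maximum is 28 at (a,b)=(4,0).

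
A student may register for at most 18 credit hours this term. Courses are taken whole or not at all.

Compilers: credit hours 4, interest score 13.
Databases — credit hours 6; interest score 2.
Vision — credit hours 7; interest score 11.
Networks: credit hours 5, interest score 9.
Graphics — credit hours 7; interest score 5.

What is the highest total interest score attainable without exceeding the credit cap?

33

Allowing fractional choices, the relaxed optimum would be about 34.4, but courses are indivisible.
Compilers + Networks + Graphics: credit hours 4 + 5 + 7 = 16 ≤ 18, interest score 13 + 9 + 5 = 27.
Compilers + Vision + Graphics: credit hours 4 + 7 + 7 = 18 ≤ 18, interest score 13 + 11 + 5 = 29.
Compilers + Vision + Networks: credit hours 4 + 7 + 5 = 16 ≤ 18, interest score 13 + 11 + 9 = 33.
Best is Compilers, Vision, and Networks with total interest score 33.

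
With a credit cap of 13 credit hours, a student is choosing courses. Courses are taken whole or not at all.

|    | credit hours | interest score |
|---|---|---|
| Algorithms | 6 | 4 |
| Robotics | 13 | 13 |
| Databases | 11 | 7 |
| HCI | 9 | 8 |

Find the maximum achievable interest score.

13

Databases: credit hours 11 ≤ 13, interest score 7.
HCI: credit hours 9 ≤ 13, interest score 8.
Robotics: credit hours 13 ≤ 13, interest score 13.
Best is Robotics with total interest score 13.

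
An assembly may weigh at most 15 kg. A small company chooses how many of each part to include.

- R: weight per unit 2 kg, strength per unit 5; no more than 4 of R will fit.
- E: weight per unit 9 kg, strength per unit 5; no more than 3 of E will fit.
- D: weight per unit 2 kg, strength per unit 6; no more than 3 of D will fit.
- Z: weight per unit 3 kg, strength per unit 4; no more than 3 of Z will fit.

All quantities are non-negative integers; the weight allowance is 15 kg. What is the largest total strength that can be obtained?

4×R and 3×D: weight 14 ≤ 15, strength 4·5 + 3·6 = 38.
3×R, 3×D, and 1×Z: weight 15 ≤ 15, strength 3·5 + 3·6 + 1·4 = 37.
Best is 38.

38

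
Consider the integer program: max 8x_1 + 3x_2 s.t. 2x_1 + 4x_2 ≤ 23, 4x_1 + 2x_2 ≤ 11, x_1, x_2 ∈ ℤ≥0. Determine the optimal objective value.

The continuous relaxation peaks at (2.75, 0) with value 22.00; rounding to a feasible lattice point costs some objective.
(x_1,x_2)=(2,1): 2·2+4·1=8≤23, 4·2+2·1=10≤11, objective 19.
(x_1,x_2)=(2,0): 2·2+4·0=4≤23, 4·2+2·0=8≤11, objective 16.
(x_1,x_2)=(1,2): 2·1+4·2=10≤23, 4·1+2·2=8≤11, objective 14.
No feasible integer point exceeds 19.

19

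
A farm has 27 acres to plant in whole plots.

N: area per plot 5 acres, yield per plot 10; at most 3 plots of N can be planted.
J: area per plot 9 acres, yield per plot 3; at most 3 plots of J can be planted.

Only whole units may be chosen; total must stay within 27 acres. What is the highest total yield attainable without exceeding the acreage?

This is a bounded integer knapsack.
Take 3×N and 1×J: area 24 ≤ 27, yield 3·10 + 1·3 = 33.
N has the best ratio (10/5) and is taken to its limit of 3; remaining capacity is filled optimally with the others.

33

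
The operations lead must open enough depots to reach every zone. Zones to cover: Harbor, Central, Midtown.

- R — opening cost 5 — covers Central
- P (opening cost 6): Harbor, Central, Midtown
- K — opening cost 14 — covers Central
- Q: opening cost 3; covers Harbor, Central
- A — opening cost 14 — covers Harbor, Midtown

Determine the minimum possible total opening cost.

The greedy cost-per-new-zone heuristic would pick Q and P for 9, but a cheaper cover exists.
P alone covers Harbor, Central, Midtown — every zone.
Total opening cost: 6.
No cover costs less than 6.

6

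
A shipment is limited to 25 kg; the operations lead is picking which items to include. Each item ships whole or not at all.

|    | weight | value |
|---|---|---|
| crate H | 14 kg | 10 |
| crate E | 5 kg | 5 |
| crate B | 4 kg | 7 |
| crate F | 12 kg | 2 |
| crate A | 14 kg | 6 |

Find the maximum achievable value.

22

Allowing fractional choices, the relaxed optimum would be about 22.9, but items are indivisible.
crate H + crate B: weight 14 + 4 = 18 ≤ 25, value 10 + 7 = 17.
crate E + crate B + crate A: weight 5 + 4 + 14 = 23 ≤ 25, value 5 + 7 + 6 = 18.
crate H + crate E + crate B: weight 14 + 5 + 4 = 23 ≤ 25, value 10 + 5 + 7 = 22.
Best is crate H, crate E, and crate B with total value 22.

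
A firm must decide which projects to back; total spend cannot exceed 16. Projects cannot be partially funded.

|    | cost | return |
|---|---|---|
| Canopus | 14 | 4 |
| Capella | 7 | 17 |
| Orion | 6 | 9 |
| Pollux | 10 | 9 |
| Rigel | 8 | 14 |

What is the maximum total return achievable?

31

Capella + Orion: cost 7 + 6 = 13 ≤ 16, return 17 + 9 = 26.
Capella + Rigel: cost 7 + 8 = 15 ≤ 16, return 17 + 14 = 31.
Best is Capella and Rigel with total return 31.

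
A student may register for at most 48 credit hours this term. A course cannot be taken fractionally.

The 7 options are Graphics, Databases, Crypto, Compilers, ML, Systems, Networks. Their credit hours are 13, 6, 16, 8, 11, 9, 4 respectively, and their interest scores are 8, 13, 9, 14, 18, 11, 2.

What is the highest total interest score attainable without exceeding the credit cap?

Allowing fractional choices, the relaxed optimum would be about 64.6, but courses are indivisible.
Databases + Compilers + ML + Systems + Networks: credit hours 6 + 8 + 11 + 9 + 4 = 38 ≤ 48, interest score 13 + 14 + 18 + 11 + 2 = 58.
Graphics + Databases + Compilers + ML + Systems: credit hours 13 + 6 + 8 + 11 + 9 = 47 ≤ 48, interest score 8 + 13 + 14 + 18 + 11 = 64.
Databases + Compilers + ML + Systems: credit hours 6 + 8 + 11 + 9 = 34 ≤ 48, interest score 13 + 14 + 18 + 11 = 56.
Best is Graphics, Databases, Compilers, ML, and Systems with total interest score 64.

64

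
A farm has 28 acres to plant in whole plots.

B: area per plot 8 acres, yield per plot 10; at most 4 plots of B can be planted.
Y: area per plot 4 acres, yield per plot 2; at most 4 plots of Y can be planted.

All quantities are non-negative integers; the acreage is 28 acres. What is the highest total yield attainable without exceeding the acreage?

32

Take 3×B and 1×Y: area 28 ≤ 28, yield 3·10 + 1·2 = 32.
No other integer combination yields more.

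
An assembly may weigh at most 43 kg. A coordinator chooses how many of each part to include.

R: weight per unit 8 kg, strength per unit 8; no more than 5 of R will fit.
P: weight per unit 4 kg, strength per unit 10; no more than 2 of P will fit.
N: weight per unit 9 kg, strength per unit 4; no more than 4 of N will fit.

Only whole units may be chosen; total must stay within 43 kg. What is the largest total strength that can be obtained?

52

P has the best ratio (10/4); taking only P gives at most 2×10 = 20 (stopped by the supply cap of 2).
Mixing does better — 4×R and 2×P: weight 40 ≤ 43, strength 4·8 + 2·10 = 52.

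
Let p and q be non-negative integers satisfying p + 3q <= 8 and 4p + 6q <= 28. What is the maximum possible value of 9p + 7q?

63

(p,q)=(7,0): 1·7+3·0=7≤8, 4·7+6·0=28≤28, objective 63.
(p,q)=(6,0): 1·6+3·0=6≤8, 4·6+6·0=24≤28, objective 54.
The best lattice point is (7,0), giving 63.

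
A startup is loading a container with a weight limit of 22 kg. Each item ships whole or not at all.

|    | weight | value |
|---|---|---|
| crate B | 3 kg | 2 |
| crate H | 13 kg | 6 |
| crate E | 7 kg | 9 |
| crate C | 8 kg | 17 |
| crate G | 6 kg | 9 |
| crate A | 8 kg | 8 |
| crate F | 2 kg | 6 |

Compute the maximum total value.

crate B + crate E + crate C + crate F: weight 3 + 7 + 8 + 2 = 20 ≤ 22, value 2 + 9 + 17 + 6 = 34.
crate B + crate C + crate G + crate F: weight 3 + 8 + 6 + 2 = 19 ≤ 22, value 2 + 17 + 9 + 6 = 34.
crate E + crate C + crate G: weight 7 + 8 + 6 = 21 ≤ 22, value 9 + 17 + 9 = 35.
Best is crate E, crate C, and crate G with total value 35.

35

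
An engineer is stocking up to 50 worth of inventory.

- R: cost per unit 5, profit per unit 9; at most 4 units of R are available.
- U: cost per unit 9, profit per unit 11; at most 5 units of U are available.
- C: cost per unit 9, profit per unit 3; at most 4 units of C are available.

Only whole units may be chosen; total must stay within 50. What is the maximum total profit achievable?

This is a bounded integer knapsack.
R has the best ratio (9/5); taking only R gives at most 4×9 = 36 (stopped by the supply cap of 4).
Mixing does better — 4×R and 3×U: cost 47 ≤ 50, profit 4·9 + 3·11 = 69.

69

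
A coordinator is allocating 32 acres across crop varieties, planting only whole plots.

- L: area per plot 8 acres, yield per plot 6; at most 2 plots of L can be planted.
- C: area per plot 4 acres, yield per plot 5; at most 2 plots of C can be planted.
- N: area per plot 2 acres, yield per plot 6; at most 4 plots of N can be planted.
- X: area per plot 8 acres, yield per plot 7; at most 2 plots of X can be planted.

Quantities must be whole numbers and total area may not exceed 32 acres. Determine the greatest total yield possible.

48

This is a bounded integer knapsack.
Take 2×C, 4×N, and 2×X: area 32 ≤ 32, yield 2·5 + 4·6 + 2·7 = 48.
N has the best ratio (6/2) and is taken to its limit of 4; remaining capacity is filled optimally with the others.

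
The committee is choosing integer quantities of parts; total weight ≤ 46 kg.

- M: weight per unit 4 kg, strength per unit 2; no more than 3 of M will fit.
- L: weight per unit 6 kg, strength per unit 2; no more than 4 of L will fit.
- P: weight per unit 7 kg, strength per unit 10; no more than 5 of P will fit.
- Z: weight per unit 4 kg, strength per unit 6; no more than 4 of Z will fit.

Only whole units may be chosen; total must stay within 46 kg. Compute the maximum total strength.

4×P and 4×Z: weight 44 ≤ 46, strength 4·10 + 4·6 = 64.
5×P and 2×Z: weight 43 ≤ 46, strength 5·10 + 2·6 = 62.
Best is 64.

64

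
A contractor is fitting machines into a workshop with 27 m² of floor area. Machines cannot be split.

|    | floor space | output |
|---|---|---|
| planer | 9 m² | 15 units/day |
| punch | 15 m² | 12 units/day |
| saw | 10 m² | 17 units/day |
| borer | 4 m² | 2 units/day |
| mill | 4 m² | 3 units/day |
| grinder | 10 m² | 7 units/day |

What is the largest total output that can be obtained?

This is a 0-1 knapsack instance.
Allowing fractional choices, the relaxed optimum would be about 38.4, but machines are indivisible.
planer + saw + mill: floor space 9 + 10 + 4 = 23 ≤ 27, output 15 + 17 + 3 = 35.
planer + saw + borer + mill: floor space 9 + 10 + 4 + 4 = 27 ≤ 27, output 15 + 17 + 2 + 3 = 37.
Best is planer, saw, borer, and mill with total output 37.

37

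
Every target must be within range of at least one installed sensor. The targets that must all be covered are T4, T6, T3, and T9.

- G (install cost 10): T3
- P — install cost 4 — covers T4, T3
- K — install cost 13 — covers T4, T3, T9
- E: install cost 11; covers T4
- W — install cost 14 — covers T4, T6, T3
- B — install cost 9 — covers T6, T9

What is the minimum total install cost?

13

Choose P and B: together they cover T4, T6, T3, T9 — every target.
Total install cost: 4 + 9 = 13.
No cover costs less than 13.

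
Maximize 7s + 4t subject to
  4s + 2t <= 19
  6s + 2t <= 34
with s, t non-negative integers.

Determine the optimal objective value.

(s,t)=(0,9) is feasible, giving 36.
(s,t)=(0,8) is feasible, giving 32.
No feasible integer point exceeds 36.

36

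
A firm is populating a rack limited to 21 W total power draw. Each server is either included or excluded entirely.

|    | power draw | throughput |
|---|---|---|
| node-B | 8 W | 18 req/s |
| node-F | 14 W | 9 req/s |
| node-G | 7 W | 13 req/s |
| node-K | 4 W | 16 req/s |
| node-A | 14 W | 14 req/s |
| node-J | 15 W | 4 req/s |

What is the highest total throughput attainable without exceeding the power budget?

47

Allowing fractional choices, the relaxed optimum would be about 49.0, but servers are indivisible.
node-B + node-K: power draw 8 + 4 = 12 ≤ 21, throughput 18 + 16 = 34.
node-B + node-G + node-K: power draw 8 + 7 + 4 = 19 ≤ 21, throughput 18 + 13 + 16 = 47.
Best is node-B, node-G, and node-K with total throughput 47.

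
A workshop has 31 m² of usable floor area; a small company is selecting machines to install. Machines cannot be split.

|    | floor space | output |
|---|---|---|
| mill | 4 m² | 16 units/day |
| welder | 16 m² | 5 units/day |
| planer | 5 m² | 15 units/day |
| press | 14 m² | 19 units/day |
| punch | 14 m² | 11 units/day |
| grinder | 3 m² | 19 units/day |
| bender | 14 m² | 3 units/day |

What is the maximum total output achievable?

This is an integer program with binary decision variables.
mill + planer + press + grinder: floor space 4 + 5 + 14 + 3 = 26 ≤ 31, output 16 + 15 + 19 + 19 = 69.
mill + planer + punch + grinder: floor space 4 + 5 + 14 + 3 = 26 ≤ 31, output 16 + 15 + 11 + 19 = 61.
Best is mill, planer, press, and grinder with total output 69.

69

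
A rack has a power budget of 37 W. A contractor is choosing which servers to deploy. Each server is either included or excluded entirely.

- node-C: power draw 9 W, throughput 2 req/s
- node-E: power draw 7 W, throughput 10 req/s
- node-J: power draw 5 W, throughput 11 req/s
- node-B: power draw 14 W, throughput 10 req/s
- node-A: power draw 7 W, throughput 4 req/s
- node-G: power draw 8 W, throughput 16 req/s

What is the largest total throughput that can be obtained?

47

Take node-E, node-J, node-B, and node-G: power draw 7 + 5 + 14 + 8 = 34 ≤ 37, throughput 10 + 11 + 10 + 16 = 47.
No other feasible combination does better.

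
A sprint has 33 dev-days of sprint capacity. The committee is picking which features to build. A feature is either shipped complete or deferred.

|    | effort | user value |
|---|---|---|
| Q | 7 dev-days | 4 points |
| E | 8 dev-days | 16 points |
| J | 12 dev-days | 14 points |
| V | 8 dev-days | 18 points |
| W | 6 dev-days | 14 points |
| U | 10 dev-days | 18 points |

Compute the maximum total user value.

E + V + W + U: effort 8 + 8 + 6 + 10 = 32 ≤ 33, user value 16 + 18 + 14 + 18 = 66.
Q + V + W + U: effort 7 + 8 + 6 + 10 = 31 ≤ 33, user value 4 + 18 + 14 + 18 = 54.
Q + E + V + U: effort 7 + 8 + 8 + 10 = 33 ≤ 33, user value 4 + 16 + 18 + 18 = 56.
Best is E, V, W, and U with total user value 66.

66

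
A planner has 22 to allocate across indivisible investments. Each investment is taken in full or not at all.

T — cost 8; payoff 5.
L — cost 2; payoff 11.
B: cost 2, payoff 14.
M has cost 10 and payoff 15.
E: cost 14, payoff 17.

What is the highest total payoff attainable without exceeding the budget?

Take T, L, B, and M: cost 8 + 2 + 2 + 10 = 22 ≤ 22, payoff 5 + 11 + 14 + 15 = 45.
No other feasible combination does better.

45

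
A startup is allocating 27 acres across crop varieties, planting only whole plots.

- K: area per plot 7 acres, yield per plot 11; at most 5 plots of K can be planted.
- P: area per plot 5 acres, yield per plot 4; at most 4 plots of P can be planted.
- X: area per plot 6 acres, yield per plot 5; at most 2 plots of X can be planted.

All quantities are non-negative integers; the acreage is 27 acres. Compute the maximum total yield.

3×K and 1×P: area 26 ≤ 27, yield 3·11 + 1·4 = 37.
3×K and 1×X: area 27 ≤ 27, yield 3·11 + 1·5 = 38.
Best is 38.

38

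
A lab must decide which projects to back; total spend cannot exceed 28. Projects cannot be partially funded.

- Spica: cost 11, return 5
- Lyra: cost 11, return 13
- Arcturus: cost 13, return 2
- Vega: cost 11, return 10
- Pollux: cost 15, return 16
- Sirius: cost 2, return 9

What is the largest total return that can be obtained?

Lyra + Pollux + Sirius: cost 11 + 15 + 2 = 28 ≤ 28, return 13 + 16 + 9 = 38.
Vega + Pollux + Sirius: cost 11 + 15 + 2 = 28 ≤ 28, return 10 + 16 + 9 = 35.
Lyra + Vega + Sirius: cost 11 + 11 + 2 = 24 ≤ 28, return 13 + 10 + 9 = 32.
Best is Lyra, Pollux, and Sirius with total return 38.

38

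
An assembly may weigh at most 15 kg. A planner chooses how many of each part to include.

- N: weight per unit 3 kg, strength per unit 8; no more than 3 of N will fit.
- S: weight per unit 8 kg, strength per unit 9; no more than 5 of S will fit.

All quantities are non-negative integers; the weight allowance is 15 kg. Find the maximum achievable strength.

This is a bounded integer knapsack.
3×N: weight 9 ≤ 15, strength 3·8 = 24.
2×N and 1×S: weight 14 ≤ 15, strength 2·8 + 1·9 = 25.
Best is 25.

25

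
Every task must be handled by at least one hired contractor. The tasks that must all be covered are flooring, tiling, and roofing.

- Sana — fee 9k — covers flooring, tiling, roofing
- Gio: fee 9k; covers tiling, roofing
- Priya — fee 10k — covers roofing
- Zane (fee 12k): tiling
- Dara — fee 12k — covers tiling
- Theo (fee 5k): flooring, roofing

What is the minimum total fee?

9

This is a weighted set-cover instance.
The greedy cost-per-new-task heuristic would pick Theo and Sana for 14, but a cheaper cover exists.
Sana alone covers flooring, tiling, roofing — every task.
Total fee: 9.
No cover costs less than 9.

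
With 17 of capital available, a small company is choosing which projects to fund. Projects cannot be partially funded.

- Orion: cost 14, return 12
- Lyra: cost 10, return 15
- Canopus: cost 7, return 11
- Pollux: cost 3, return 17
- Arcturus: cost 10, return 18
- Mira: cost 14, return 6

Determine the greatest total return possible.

Allowing fractional choices, the relaxed optimum would be about 41.3, but projects are indivisible.
Lyra + Pollux: cost 10 + 3 = 13 ≤ 17, return 15 + 17 = 32.
Pollux + Arcturus: cost 3 + 10 = 13 ≤ 17, return 17 + 18 = 35.
Best is Pollux and Arcturus with total return 35.

35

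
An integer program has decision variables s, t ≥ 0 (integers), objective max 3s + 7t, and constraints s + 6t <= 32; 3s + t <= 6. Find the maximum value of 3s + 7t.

35

(s,t)=(0,5) is feasible, giving 35.
(s,t)=(0,4) is feasible, giving 28.
Maximum is 35 at (s,t)=(0,5).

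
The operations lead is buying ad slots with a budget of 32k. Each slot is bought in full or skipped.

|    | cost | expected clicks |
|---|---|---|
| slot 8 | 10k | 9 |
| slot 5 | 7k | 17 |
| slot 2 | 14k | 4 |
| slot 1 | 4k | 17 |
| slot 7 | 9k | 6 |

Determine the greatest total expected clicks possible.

49

slot 8 + slot 5 + slot 1: cost 10 + 7 + 4 = 21 ≤ 32, expected clicks 9 + 17 + 17 = 43.
slot 5 + slot 1 + slot 7: cost 7 + 4 + 9 = 20 ≤ 32, expected clicks 17 + 17 + 6 = 40.
slot 8 + slot 5 + slot 1 + slot 7: cost 10 + 7 + 4 + 9 = 30 ≤ 32, expected clicks 9 + 17 + 17 + 6 = 49.
Best is slot 8, slot 5, slot 1, and slot 7 with total expected clicks 49.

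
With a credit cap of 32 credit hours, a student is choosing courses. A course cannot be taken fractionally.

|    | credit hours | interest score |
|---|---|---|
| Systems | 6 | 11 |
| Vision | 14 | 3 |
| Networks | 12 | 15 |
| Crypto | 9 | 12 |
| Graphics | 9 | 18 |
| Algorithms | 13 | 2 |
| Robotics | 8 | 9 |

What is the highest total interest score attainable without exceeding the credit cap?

Allowing fractional choices, the relaxed optimum would be about 51.0, but courses are indivisible.
Systems + Crypto + Graphics + Robotics: credit hours 6 + 9 + 9 + 8 = 32 ≤ 32, interest score 11 + 12 + 18 + 9 = 50.
Systems + Networks + Graphics: credit hours 6 + 12 + 9 = 27 ≤ 32, interest score 11 + 15 + 18 = 44.
Networks + Crypto + Graphics: credit hours 12 + 9 + 9 = 30 ≤ 32, interest score 15 + 12 + 18 = 45.
Best is Systems, Crypto, Graphics, and Robotics with total interest score 50.

50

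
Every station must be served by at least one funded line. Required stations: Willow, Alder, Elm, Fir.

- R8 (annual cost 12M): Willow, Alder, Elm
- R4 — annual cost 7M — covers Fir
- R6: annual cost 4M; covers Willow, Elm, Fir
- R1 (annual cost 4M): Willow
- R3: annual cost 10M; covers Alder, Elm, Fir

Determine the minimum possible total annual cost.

14

This is an integer covering problem.
Choose R6 and R3: together they cover Willow, Alder, Elm, Fir — every station.
Total annual cost: 4 + 10 = 14.
No cover costs less than 14.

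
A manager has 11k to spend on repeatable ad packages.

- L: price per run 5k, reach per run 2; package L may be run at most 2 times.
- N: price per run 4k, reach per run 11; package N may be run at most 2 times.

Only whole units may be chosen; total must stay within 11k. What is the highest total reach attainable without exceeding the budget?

22

This is a bounded integer knapsack.
N has the best ratio (11/4); taking only N gives at most 2×11 = 22 (stopped by the price limit).
Optimal: 2×N: price 8 ≤ 11, reach 2·11 = 22.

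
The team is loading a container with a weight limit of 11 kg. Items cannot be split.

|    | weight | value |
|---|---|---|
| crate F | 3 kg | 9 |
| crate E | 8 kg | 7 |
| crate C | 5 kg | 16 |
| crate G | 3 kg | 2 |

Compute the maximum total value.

27

Allowing fractional choices, the relaxed optimum would be about 27.6, but items are indivisible.
crate F + crate C: weight 3 + 5 = 8 ≤ 11, value 9 + 16 = 25.
crate C + crate G: weight 5 + 3 = 8 ≤ 11, value 16 + 2 = 18.
crate F + crate C + crate G: weight 3 + 5 + 3 = 11 ≤ 11, value 9 + 16 + 2 = 27.
Best is crate F, crate C, and crate G with total value 27.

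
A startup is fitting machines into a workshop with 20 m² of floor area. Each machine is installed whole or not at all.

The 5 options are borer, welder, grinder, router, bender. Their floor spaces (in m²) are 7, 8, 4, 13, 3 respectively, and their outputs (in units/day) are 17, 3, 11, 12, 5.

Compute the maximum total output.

33

Treat it as a binary knapsack problem.
borer + welder + grinder: floor space 7 + 8 + 4 = 19 ≤ 20, output 17 + 3 + 11 = 31.
borer + grinder + bender: floor space 7 + 4 + 3 = 14 ≤ 20, output 17 + 11 + 5 = 33.
Best is borer, grinder, and bender with total output 33.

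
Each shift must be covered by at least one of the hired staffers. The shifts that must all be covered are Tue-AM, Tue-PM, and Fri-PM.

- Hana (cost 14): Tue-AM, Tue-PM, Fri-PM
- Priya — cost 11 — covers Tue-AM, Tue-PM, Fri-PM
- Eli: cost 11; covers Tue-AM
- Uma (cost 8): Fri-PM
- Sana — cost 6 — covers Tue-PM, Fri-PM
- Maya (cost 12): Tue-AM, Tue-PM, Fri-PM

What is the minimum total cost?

11

The greedy cost-per-new-shift heuristic would pick Sana and Priya for 17, but a cheaper cover exists.
Priya alone covers Tue-AM, Tue-PM, Fri-PM — every shift.
Total cost: 11.
No cover costs less than 11.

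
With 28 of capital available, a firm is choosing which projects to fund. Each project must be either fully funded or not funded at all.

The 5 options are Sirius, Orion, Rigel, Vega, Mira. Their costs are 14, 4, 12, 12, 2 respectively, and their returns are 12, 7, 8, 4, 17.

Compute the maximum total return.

37

Take Sirius, Rigel, and Mira: cost 14 + 12 + 2 = 28 ≤ 28, return 12 + 8 + 17 = 37.
No other feasible combination does better.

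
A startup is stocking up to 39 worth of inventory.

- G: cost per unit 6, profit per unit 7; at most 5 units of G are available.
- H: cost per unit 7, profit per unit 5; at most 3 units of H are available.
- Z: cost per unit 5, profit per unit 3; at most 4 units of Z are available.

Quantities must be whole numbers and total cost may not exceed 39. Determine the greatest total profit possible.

40

5×G and 1×H: cost 37 ≤ 39, profit 5·7 + 1·5 = 40.
4×G and 2×H: cost 38 ≤ 39, profit 4·7 + 2·5 = 38.
Best is 40.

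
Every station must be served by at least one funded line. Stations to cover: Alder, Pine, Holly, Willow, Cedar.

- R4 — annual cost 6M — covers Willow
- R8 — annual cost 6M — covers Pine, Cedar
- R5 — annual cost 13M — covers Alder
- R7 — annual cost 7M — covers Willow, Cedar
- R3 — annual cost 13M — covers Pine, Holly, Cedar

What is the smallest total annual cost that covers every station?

32

The greedy cost-per-new-station heuristic would pick R8, R4, R5, and R3 for 38, but a cheaper cover exists.
Choose R4, R5, and R3: together they cover Alder, Pine, Holly, Willow, Cedar — every station.
Total annual cost: 6 + 13 + 13 = 32.
No cover costs less than 32.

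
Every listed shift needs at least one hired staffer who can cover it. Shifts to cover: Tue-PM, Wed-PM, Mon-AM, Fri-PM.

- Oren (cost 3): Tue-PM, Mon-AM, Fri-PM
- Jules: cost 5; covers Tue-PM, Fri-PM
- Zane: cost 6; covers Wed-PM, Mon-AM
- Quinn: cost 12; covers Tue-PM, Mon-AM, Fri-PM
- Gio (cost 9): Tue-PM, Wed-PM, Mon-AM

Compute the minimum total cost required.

9

Choose Oren and Zane: together they cover Tue-PM, Wed-PM, Mon-AM, Fri-PM — every shift.
Total cost: 3 + 6 = 9.
No cover costs less than 9.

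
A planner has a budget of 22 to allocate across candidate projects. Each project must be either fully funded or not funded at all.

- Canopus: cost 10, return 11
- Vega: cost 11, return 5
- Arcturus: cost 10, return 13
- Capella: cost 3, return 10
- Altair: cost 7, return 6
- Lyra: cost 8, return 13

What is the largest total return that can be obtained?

36

This is an integer program with binary decision variables.
Take Arcturus, Capella, and Lyra: cost 10 + 3 + 8 = 21 ≤ 22, return 13 + 10 + 13 = 36.
No other feasible combination does better.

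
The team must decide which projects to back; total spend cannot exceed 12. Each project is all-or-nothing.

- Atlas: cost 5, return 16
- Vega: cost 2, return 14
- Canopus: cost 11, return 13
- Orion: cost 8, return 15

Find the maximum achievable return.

Atlas + Vega: cost 5 + 2 = 7 ≤ 12, return 16 + 14 = 30.
Vega + Orion: cost 2 + 8 = 10 ≤ 12, return 14 + 15 = 29.
Best is Atlas and Vega with total return 30.

30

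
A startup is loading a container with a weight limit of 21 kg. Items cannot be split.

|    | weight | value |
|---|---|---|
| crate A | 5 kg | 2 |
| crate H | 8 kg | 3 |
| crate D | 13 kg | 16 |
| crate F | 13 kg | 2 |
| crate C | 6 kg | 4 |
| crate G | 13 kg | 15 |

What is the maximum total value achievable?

This is an integer program with binary decision variables.
Allowing fractional choices, the relaxed optimum would be about 25.2, but items are indivisible.
crate C + crate G: weight 6 + 13 = 19 ≤ 21, value 4 + 15 = 19.
crate D + crate C: weight 13 + 6 = 19 ≤ 21, value 16 + 4 = 20.
crate H + crate D: weight 8 + 13 = 21 ≤ 21, value 3 + 16 = 19.
Best is crate D and crate C with total value 20.

20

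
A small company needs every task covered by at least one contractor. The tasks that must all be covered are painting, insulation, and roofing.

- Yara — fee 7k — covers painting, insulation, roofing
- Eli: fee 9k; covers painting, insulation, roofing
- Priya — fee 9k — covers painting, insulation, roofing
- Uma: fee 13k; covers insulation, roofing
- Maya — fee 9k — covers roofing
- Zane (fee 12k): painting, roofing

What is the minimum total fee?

Yara alone covers painting, insulation, roofing — every task.
Total fee: 7.
No cover costs less than 7.

7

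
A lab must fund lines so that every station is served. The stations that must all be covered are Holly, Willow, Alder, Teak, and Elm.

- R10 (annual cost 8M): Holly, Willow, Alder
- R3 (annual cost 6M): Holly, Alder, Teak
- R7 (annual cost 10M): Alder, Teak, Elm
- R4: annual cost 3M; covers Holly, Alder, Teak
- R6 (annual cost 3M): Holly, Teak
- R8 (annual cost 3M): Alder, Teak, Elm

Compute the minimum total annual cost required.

This is a weighted set-cover instance.
Choose R10 and R8: together they cover Holly, Willow, Alder, Teak, Elm — every station.
Total annual cost: 8 + 3 = 11.

11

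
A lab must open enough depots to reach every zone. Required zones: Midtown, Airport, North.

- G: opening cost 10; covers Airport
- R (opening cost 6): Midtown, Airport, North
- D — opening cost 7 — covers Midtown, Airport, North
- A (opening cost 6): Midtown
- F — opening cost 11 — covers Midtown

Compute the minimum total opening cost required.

6

R alone covers Midtown, Airport, North — every zone.
Total opening cost: 6.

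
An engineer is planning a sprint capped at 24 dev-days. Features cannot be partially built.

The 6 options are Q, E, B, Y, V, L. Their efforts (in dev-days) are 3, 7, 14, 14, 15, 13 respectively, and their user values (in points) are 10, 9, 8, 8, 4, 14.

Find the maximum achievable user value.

33

Allowing fractional choices, the relaxed optimum would be about 33.6, but features are indivisible.
Q + E + Y: effort 3 + 7 + 14 = 24 ≤ 24, user value 10 + 9 + 8 = 27.
Q + E + L: effort 3 + 7 + 13 = 23 ≤ 24, user value 10 + 9 + 14 = 33.
Q + E + B: effort 3 + 7 + 14 = 24 ≤ 24, user value 10 + 9 + 8 = 27.
Best is Q, E, and L with total user value 33.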